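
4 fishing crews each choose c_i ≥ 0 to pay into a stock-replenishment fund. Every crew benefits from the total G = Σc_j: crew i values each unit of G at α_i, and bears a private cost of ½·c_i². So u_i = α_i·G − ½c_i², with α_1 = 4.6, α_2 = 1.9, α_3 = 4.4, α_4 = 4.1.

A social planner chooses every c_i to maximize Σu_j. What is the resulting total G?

60

Planner FOC: ∂(Σu_j)/∂c_i = (Σα_j) − c_i = 0, so c_i^SO = Σα_j = 15 for every i; G^SO = 60.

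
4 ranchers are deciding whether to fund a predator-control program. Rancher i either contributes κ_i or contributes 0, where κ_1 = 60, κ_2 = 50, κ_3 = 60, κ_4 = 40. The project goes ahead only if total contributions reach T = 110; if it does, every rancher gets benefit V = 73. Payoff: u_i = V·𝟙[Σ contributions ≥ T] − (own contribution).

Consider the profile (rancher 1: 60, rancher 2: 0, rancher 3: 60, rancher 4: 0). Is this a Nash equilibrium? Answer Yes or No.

Yes

Total = 120 ≥ 110: provided.
Rancher 1 (pledges 60, payoff 13): dropping to 0 → total 60, payoff 0. No gain.
Rancher 2 (pledges 0, payoff 73): pledging 50 → total 170, payoff 23. No gain.
Rancher 3 (pledges 60, payoff 13): dropping to 0 → total 60, payoff 0. No gain.
Rancher 4 (pledges 0, payoff 73): pledging 40 → total 160, payoff 33. No gain.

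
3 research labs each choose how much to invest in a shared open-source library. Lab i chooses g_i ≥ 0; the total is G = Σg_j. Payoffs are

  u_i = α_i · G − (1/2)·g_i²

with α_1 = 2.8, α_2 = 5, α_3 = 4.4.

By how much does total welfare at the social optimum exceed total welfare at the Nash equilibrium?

Lab i's FOC: ∂u_i/∂g_i = α_i − g_i = 0, so g_i* = α_i.
NE contributions = (2.8, 5, 4.4); G = 12.2.
W^NE = (Σα)·G − ½Σα_i² = 12.2² − ½·52.2 = 122.74.
Planner sets g_i = Σα_j = 12.2 for every i, so G^SO = 3·12.2 = 36.6.
W^SO = (Σα)·G^SO − ½·3·(Σα)² = (3/2)·12.2² = 223.26.
Deadweight loss = W^SO − W^NE = 100.52.

100.52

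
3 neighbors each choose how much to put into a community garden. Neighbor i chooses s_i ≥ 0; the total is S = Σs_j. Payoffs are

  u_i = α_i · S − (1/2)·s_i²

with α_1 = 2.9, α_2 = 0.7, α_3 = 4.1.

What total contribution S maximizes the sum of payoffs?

23.1

Planner FOC: ∂(Σu_j)/∂s_i = (Σα_j) − s_i = 0, so s_i^SO = Σα_j = 7.7 for every i; S^SO = 23.1.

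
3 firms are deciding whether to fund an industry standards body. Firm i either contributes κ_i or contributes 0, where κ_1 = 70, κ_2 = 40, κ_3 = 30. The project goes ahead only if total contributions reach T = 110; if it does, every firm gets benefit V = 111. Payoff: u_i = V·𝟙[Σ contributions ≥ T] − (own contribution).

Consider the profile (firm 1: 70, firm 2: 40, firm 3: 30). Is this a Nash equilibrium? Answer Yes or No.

Total = 140 ≥ 110: provided.
Firm 1 (pledges 70, payoff 41): dropping to 0 → total 70, payoff 0. No gain.
Firm 2 (pledges 40, payoff 71): dropping to 0 → total 100, payoff 0. No gain.
Firm 3 (pledges 30, payoff 81): dropping to 0 → total 110, payoff 111. Profitable deviation.

No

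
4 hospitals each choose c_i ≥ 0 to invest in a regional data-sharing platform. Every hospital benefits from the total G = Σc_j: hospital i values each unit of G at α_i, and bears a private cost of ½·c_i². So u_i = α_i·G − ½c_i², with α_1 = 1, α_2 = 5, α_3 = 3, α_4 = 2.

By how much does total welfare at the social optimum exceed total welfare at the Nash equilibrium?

Hospital i's FOC: ∂u_i/∂c_i = α_i − c_i = 0, so c_i* = α_i.
NE contributions = (1, 5, 3, 2); G = 11.
W^NE = (Σα)·G − ½Σα_i² = 11² − ½·39 = 101.5.
Planner sets c_i = Σα_j = 11 for every i, so G^SO = 4·11 = 44.
W^SO = (Σα)·G^SO − ½·4·(Σα)² = (4/2)·11² = 242.
Deadweight loss = W^SO − W^NE = 140.5.

140.5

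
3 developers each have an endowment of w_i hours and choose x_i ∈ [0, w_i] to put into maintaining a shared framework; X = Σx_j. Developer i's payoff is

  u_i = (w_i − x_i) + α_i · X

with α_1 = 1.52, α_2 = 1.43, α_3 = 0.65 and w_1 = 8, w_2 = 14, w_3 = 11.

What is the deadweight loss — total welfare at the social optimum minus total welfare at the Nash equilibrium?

28.6

∂u_i/∂x_i = α_i − 1, so developer i contributes w_i if α_i > 1, else 0.
α_i > 1 for i ∈ {1, 2}; NE contributions (8, 14, 0), X = 22.
W^NE = Σw_i − X^NE + (Σα_i)·X^NE = 33 + 2.6·22 = 90.2.
Planner: ∂(Σu_j)/∂x_i = Σα_j − 1 = 2.6 > 0, so everyone contributes w_i; X^SO = 33, W^SO = 33 + 2.6·33 = 118.8.
Deadweight loss = 28.6.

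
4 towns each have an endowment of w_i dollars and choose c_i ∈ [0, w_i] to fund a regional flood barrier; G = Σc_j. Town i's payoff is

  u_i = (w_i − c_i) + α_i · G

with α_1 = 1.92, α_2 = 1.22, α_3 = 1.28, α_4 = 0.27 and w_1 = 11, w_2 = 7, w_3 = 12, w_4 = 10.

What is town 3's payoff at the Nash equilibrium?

38.4

∂u_i/∂c_i = α_i − 1, so town i contributes w_i if α_i > 1, else 0.
α_i > 1 for i ∈ {1, 2, 3}; NE contributions (11, 7, 12, 0), G = 30.
u_3 = (12 − 12) + 1.28·30 = 38.4.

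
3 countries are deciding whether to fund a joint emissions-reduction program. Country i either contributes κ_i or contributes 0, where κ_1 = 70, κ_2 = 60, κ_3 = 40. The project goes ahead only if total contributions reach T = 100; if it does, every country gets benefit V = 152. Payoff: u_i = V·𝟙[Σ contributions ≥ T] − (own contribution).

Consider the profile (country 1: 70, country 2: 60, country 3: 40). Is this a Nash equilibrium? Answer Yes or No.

No

Total = 170 ≥ 100: provided.
Country 1 (pledges 70, payoff 82): dropping to 0 → total 100, payoff 152. Profitable deviation.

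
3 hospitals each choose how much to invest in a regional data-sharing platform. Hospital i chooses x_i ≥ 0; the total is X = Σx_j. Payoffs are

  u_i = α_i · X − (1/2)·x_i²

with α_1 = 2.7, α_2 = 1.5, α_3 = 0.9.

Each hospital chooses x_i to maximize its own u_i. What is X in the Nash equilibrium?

5.1

Hospital i's FOC: ∂u_i/∂x_i = α_i − x_i = 0, so x_i* = α_i.
NE contributions = (2.7, 1.5, 0.9); X = 5.1.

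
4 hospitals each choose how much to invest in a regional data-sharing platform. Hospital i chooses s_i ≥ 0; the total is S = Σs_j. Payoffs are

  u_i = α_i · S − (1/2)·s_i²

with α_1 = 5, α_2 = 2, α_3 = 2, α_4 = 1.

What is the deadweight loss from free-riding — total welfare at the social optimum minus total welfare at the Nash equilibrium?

117

Hospital i's FOC: ∂u_i/∂s_i = α_i − s_i = 0, so s_i* = α_i.
NE contributions = (5, 2, 2, 1); S = 10.
W^NE = (Σα)·S − ½Σα_i² = 10² − ½·34 = 83.
Planner sets s_i = Σα_j = 10 for every i, so S^SO = 4·10 = 40.
W^SO = (Σα)·S^SO − ½·4·(Σα)² = (4/2)·10² = 200.
Deadweight loss = W^SO − W^NE = 117.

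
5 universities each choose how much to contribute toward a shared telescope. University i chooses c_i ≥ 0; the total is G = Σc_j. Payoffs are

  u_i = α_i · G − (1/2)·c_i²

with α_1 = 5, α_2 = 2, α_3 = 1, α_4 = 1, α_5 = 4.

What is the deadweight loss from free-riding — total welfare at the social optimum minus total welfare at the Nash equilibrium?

277

University i's FOC: ∂u_i/∂c_i = α_i − c_i = 0, so c_i* = α_i.
NE contributions = (5, 2, 1, 1, 4); G = 13.
W^NE = (Σα)·G − ½Σα_i² = 13² − ½·47 = 145.5.
Planner sets c_i = Σα_j = 13 for every i, so G^SO = 5·13 = 65.
W^SO = (Σα)·G^SO − ½·5·(Σα)² = (5/2)·13² = 422.5.
Deadweight loss = W^SO − W^NE = 277.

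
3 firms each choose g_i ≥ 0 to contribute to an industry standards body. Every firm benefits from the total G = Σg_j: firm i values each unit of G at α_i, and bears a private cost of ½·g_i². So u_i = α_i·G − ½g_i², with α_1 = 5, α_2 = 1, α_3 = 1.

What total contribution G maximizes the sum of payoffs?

21

Planner FOC: ∂(Σu_j)/∂g_i = (Σα_j) − g_i = 0, so g_i^SO = Σα_j = 7 for every i; G^SO = 21.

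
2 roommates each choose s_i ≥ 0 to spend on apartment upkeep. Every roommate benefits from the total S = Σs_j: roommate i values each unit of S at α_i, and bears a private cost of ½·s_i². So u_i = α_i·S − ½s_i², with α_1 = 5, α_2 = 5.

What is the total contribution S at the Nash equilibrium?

Roommate i's FOC: ∂u_i/∂s_i = α_i − s_i = 0, so s_i* = α_i.
NE contributions = (5, 5); S = 10.

10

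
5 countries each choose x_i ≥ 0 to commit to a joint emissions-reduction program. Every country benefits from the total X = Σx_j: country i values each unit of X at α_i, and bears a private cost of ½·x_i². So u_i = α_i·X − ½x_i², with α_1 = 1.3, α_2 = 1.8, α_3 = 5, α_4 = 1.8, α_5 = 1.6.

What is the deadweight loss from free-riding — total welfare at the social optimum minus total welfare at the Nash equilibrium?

Country i's FOC: ∂u_i/∂x_i = α_i − x_i = 0, so x_i* = α_i.
NE contributions = (1.3, 1.8, 5, 1.8, 1.6); X = 11.5.
W^NE = (Σα)·X − ½Σα_i² = 11.5² − ½·35.73 = 114.385.
Planner sets x_i = Σα_j = 11.5 for every i, so X^SO = 5·11.5 = 57.5.
W^SO = (Σα)·X^SO − ½·5·(Σα)² = (5/2)·11.5² = 330.625.
Deadweight loss = W^SO − W^NE = 216.24.

216.24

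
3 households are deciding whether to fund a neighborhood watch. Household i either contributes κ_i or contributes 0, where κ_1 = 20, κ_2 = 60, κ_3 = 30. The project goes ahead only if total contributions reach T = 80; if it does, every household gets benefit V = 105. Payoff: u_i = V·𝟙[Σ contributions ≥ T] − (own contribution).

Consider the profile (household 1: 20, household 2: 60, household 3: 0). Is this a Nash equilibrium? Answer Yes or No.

Yes

Total = 80 ≥ 80: provided.
Household 1 (pledges 20, payoff 85): dropping to 0 → total 60, payoff 0. No gain.
Household 2 (pledges 60, payoff 45): dropping to 0 → total 20, payoff 0. No gain.
Household 3 (pledges 0, payoff 105): pledging 30 → total 110, payoff 75. No gain.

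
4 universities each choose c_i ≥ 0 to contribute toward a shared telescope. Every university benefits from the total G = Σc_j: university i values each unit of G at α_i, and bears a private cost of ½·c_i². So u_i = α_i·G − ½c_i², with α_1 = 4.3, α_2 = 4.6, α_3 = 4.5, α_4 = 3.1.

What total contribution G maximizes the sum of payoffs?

Planner FOC: ∂(Σu_j)/∂c_i = (Σα_j) − c_i = 0, so c_i^SO = Σα_j = 16.5 for every i; G^SO = 66.

66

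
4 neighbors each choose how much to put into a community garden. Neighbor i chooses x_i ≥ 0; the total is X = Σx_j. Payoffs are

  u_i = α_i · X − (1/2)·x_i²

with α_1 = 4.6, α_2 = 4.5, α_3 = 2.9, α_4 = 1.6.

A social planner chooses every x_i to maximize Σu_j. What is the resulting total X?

54.4

Planner FOC: ∂(Σu_j)/∂x_i = (Σα_j) − x_i = 0, so x_i^SO = Σα_j = 13.6 for every i; X^SO = 54.4.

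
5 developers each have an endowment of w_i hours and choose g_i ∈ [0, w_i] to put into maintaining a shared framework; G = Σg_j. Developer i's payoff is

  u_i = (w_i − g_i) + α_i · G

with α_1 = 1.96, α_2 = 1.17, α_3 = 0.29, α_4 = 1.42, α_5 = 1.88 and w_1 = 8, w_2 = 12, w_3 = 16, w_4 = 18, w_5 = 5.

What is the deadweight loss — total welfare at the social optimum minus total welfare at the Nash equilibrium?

91.52

∂u_i/∂g_i = α_i − 1, so developer i contributes w_i if α_i > 1, else 0.
α_i > 1 for i ∈ {1, 2, 4, 5}; NE contributions (8, 12, 0, 18, 5), G = 43.
W^NE = Σw_i − G^NE + (Σα_i)·G^NE = 59 + 5.72·43 = 304.96.
Planner: ∂(Σu_j)/∂g_i = Σα_j − 1 = 5.72 > 0, so everyone contributes w_i; G^SO = 59, W^SO = 59 + 5.72·59 = 396.48.
Deadweight loss = 91.52.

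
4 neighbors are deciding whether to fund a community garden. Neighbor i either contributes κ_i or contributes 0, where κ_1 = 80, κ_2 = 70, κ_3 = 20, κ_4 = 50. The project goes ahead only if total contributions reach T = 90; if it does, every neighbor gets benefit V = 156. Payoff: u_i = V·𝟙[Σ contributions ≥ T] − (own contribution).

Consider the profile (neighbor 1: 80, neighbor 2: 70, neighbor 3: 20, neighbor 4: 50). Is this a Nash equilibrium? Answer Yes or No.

No

Total = 220 ≥ 90: provided.
Neighbor 1 (pledges 80, payoff 76): dropping to 0 → total 140, payoff 156. Profitable deviation.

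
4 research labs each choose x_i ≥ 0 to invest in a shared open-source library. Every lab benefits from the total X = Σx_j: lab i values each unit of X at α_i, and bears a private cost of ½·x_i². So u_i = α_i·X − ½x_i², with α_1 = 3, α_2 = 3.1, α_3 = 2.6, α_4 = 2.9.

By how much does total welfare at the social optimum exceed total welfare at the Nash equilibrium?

Lab i's FOC: ∂u_i/∂x_i = α_i − x_i = 0, so x_i* = α_i.
NE contributions = (3, 3.1, 2.6, 2.9); X = 11.6.
W^NE = (Σα)·X − ½Σα_i² = 11.6² − ½·33.78 = 117.67.
Planner sets x_i = Σα_j = 11.6 for every i, so X^SO = 4·11.6 = 46.4.
W^SO = (Σα)·X^SO − ½·4·(Σα)² = (4/2)·11.6² = 269.12.
Deadweight loss = W^SO − W^NE = 151.45.

151.45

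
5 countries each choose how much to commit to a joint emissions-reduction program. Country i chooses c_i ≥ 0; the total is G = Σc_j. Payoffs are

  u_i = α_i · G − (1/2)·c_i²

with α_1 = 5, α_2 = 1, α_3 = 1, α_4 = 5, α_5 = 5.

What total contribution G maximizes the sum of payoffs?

Planner FOC: ∂(Σu_j)/∂c_i = (Σα_j) − c_i = 0, so c_i^SO = Σα_j = 17 for every i; G^SO = 85.

85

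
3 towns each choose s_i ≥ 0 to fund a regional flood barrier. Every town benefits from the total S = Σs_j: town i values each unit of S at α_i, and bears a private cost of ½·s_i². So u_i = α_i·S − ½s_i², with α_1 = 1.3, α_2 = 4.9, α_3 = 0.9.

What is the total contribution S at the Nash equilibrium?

7.1

Town i's FOC: ∂u_i/∂s_i = α_i − s_i = 0, so s_i* = α_i.
NE contributions = (1.3, 4.9, 0.9); S = 7.1.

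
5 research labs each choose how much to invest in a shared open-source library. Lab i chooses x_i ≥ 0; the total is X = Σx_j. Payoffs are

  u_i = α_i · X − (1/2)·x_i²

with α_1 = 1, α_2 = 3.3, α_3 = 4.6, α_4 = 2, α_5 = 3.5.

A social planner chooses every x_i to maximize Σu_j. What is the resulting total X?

Planner FOC: ∂(Σu_j)/∂x_i = (Σα_j) − x_i = 0, so x_i^SO = Σα_j = 14.4 for every i; X^SO = 72.

72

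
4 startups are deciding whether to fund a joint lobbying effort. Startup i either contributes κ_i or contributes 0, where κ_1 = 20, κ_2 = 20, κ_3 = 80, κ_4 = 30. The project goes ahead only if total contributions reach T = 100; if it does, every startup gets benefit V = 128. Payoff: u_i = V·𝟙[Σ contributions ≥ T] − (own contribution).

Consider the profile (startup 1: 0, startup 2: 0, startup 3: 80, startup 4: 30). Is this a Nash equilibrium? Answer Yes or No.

Total = 110 ≥ 100: provided.
Startup 1 (pledges 0, payoff 128): pledging 20 → total 130, payoff 108. No gain.
Startup 2 (pledges 0, payoff 128): pledging 20 → total 130, payoff 108. No gain.
Startup 3 (pledges 80, payoff 48): dropping to 0 → total 30, payoff 0. No gain.
Startup 4 (pledges 30, payoff 98): dropping to 0 → total 80, payoff 0. No gain.

Yes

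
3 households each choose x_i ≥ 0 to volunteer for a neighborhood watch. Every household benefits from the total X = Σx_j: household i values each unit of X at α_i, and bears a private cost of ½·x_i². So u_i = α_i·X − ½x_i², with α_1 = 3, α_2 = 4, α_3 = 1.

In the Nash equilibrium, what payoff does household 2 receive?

Household i's FOC: ∂u_i/∂x_i = α_i − x_i = 0, so x_i* = α_i.
NE contributions = (3, 4, 1); X = 8.
u_2 = α_2·X − ½·(x_2)² = 4·8 − ½·4² = 24.

24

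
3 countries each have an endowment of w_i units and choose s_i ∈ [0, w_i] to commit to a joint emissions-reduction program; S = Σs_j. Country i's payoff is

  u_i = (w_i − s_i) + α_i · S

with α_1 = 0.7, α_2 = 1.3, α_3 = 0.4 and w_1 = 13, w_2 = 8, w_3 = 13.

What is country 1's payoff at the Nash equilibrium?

18.6

∂u_i/∂s_i = α_i − 1, so country i contributes w_i if α_i > 1, else 0.
α_i > 1 for i ∈ {2}; NE contributions (0, 8, 0), S = 8.
u_1 = (13 − 0) + 0.7·8 = 18.6.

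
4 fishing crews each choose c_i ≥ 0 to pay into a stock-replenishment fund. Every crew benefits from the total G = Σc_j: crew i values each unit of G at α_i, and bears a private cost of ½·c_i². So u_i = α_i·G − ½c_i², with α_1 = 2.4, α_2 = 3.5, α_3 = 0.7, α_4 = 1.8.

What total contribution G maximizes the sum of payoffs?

33.6

Planner FOC: ∂(Σu_j)/∂c_i = (Σα_j) − c_i = 0, so c_i^SO = Σα_j = 8.4 for every i; G^SO = 33.6.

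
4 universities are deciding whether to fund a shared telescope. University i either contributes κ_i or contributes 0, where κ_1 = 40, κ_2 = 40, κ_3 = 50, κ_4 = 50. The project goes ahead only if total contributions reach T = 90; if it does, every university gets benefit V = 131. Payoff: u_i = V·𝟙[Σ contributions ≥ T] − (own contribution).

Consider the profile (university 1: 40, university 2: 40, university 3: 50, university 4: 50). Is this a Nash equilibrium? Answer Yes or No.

No

Total = 180 ≥ 90: provided.
University 1 (pledges 40, payoff 91): dropping to 0 → total 140, payoff 131. Profitable deviation.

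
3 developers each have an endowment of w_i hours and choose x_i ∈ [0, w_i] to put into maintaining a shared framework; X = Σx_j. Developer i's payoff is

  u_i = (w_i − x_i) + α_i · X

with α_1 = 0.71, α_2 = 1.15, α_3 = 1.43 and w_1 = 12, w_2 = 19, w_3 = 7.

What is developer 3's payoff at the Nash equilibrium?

37.18

∂u_i/∂x_i = α_i − 1, so developer i contributes w_i if α_i > 1, else 0.
α_i > 1 for i ∈ {2, 3}; NE contributions (0, 19, 7), X = 26.
u_3 = (7 − 7) + 1.43·26 = 37.18.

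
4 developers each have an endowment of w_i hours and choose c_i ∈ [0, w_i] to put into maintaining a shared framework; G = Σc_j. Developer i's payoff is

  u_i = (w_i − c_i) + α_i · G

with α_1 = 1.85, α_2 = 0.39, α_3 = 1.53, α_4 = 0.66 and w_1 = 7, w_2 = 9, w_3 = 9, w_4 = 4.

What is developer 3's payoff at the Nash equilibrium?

24.48

∂u_i/∂c_i = α_i − 1, so developer i contributes w_i if α_i > 1, else 0.
α_i > 1 for i ∈ {1, 3}; NE contributions (7, 0, 9, 0), G = 16.
u_3 = (9 − 9) + 1.53·16 = 24.48.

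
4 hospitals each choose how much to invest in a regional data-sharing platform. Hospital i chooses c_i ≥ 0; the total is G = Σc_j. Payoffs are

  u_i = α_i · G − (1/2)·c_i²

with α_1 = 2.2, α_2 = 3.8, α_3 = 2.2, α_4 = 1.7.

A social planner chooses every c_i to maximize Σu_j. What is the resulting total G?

39.6

Planner FOC: ∂(Σu_j)/∂c_i = (Σα_j) − c_i = 0, so c_i^SO = Σα_j = 9.9 for every i; G^SO = 39.6.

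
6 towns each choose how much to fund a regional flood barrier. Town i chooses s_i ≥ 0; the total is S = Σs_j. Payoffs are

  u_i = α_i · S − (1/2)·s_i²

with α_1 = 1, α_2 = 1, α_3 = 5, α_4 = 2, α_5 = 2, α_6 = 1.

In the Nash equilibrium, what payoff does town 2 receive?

11.5

Town i's FOC: ∂u_i/∂s_i = α_i − s_i = 0, so s_i* = α_i.
NE contributions = (1, 1, 5, 2, 2, 1); S = 12.
u_2 = α_2·S − ½·(s_2)² = 1·12 − ½·1² = 11.5.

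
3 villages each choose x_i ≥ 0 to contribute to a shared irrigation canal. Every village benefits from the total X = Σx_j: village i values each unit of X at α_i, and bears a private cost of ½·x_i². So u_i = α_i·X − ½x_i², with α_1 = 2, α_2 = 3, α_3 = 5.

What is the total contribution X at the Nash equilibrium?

Village i's FOC: ∂u_i/∂x_i = α_i − x_i = 0, so x_i* = α_i.
NE contributions = (2, 3, 5); X = 10.

10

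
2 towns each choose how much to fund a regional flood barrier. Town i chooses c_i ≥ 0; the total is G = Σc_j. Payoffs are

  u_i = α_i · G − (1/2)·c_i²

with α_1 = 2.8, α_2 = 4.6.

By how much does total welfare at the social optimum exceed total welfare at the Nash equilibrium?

Town i's FOC: ∂u_i/∂c_i = α_i − c_i = 0, so c_i* = α_i.
NE contributions = (2.8, 4.6); G = 7.4.
W^NE = (Σα)·G − ½Σα_i² = 7.4² − ½·29 = 40.26.
Planner sets c_i = Σα_j = 7.4 for every i, so G^SO = 2·7.4 = 14.8.
W^SO = (Σα)·G^SO − ½·2·(Σα)² = (2/2)·7.4² = 54.76.
Deadweight loss = W^SO − W^NE = 14.5.

14.5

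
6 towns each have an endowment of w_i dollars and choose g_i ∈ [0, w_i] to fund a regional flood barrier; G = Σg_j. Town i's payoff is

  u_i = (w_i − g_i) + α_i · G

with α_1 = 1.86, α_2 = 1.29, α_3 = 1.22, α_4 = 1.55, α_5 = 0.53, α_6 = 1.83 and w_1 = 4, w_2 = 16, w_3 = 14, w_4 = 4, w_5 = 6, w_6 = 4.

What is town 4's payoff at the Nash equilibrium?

65.1

∂u_i/∂g_i = α_i − 1, so town i contributes w_i if α_i > 1, else 0.
α_i > 1 for i ∈ {1, 2, 3, 4, 6}; NE contributions (4, 16, 14, 4, 0, 4), G = 42.
u_4 = (4 − 4) + 1.55·42 = 65.1.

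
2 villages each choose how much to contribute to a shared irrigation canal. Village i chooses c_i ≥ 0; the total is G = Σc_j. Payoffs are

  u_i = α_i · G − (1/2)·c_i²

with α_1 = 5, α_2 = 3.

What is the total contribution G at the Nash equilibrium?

Village i's FOC: ∂u_i/∂c_i = α_i − c_i = 0, so c_i* = α_i.
NE contributions = (5, 3); G = 8.

8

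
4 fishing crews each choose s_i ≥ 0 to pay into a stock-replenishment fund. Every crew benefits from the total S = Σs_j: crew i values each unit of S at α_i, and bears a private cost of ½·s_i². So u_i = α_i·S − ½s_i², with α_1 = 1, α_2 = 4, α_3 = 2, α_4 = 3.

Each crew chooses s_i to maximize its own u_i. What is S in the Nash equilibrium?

Crew i's FOC: ∂u_i/∂s_i = α_i − s_i = 0, so s_i* = α_i.
NE contributions = (1, 4, 2, 3); S = 10.

10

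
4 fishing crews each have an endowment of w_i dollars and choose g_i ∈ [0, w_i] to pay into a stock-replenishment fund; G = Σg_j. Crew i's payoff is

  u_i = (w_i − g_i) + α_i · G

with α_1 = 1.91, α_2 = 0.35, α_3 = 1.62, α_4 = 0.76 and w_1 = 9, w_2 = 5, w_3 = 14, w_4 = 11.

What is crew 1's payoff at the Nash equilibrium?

43.93

∂u_i/∂g_i = α_i − 1, so crew i contributes w_i if α_i > 1, else 0.
α_i > 1 for i ∈ {1, 3}; NE contributions (9, 0, 14, 0), G = 23.
u_1 = (9 − 9) + 1.91·23 = 43.93.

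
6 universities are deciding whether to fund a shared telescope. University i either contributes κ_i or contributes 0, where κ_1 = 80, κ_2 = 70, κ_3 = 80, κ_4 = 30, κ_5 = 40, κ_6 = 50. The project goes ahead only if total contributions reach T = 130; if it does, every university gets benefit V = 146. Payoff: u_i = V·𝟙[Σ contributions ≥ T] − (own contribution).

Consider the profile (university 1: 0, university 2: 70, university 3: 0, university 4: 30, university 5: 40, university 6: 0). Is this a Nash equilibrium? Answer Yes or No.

Yes

Total = 140 ≥ 130: provided.
University 1 (pledges 0, payoff 146): pledging 80 → total 220, payoff 66. No gain.
University 2 (pledges 70, payoff 76): dropping to 0 → total 70, payoff 0. No gain.
University 3 (pledges 0, payoff 146): pledging 80 → total 220, payoff 66. No gain.
University 4 (pledges 30, payoff 116): dropping to 0 → total 110, payoff 0. No gain.
University 5 (pledges 40, payoff 106): dropping to 0 → total 100, payoff 0. No gain.
University 6 (pledges 0, payoff 146): pledging 50 → total 190, payoff 96. No gain.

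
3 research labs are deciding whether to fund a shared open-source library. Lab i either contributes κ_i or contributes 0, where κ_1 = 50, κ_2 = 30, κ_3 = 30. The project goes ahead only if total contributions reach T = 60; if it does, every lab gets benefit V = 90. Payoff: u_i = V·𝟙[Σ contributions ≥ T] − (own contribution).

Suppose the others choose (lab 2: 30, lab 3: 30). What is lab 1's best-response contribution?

0

Others' total = 60 ≥ 60; contributing adds cost 50 for no extra benefit.
Best response: 0.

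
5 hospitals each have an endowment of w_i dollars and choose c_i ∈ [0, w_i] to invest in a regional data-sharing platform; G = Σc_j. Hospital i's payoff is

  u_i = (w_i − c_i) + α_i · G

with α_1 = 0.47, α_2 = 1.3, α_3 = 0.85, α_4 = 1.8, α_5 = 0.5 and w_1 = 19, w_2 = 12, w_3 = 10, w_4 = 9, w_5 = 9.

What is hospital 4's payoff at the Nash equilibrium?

∂u_i/∂c_i = α_i − 1, so hospital i contributes w_i if α_i > 1, else 0.
α_i > 1 for i ∈ {2, 4}; NE contributions (0, 12, 0, 9, 0), G = 21.
u_4 = (9 − 9) + 1.8·21 = 37.8.

37.8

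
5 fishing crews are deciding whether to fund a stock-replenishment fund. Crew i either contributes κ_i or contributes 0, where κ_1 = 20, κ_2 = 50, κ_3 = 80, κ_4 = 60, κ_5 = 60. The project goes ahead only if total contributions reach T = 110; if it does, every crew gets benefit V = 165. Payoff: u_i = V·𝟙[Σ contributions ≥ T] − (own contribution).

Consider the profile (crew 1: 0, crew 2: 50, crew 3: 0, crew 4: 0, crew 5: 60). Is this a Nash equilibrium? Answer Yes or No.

Total = 110 ≥ 110: provided.
Crew 1 (pledges 0, payoff 165): pledging 20 → total 130, payoff 145. No gain.
Crew 2 (pledges 50, payoff 115): dropping to 0 → total 60, payoff 0. No gain.
Crew 3 (pledges 0, payoff 165): pledging 80 → total 190, payoff 85. No gain.
Crew 4 (pledges 0, payoff 165): pledging 60 → total 170, payoff 105. No gain.
Crew 5 (pledges 60, payoff 105): dropping to 0 → total 50, payoff 0. No gain.

Yes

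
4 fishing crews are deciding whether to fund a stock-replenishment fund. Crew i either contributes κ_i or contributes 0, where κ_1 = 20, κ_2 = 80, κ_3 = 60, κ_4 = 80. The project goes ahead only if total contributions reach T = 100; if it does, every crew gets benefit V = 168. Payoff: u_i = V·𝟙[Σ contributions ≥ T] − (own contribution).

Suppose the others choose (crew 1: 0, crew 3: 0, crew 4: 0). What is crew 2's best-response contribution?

0

Others' total = 0. Even contributing 80 gives 80 < 100: no benefit either way.
Best response: 0.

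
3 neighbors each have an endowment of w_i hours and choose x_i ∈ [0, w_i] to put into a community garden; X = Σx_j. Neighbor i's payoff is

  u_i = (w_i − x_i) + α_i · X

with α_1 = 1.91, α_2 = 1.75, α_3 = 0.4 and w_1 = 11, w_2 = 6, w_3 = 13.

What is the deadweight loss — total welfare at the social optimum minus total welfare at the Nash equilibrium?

39.78

∂u_i/∂x_i = α_i − 1, so neighbor i contributes w_i if α_i > 1, else 0.
α_i > 1 for i ∈ {1, 2}; NE contributions (11, 6, 0), X = 17.
W^NE = Σw_i − X^NE + (Σα_i)·X^NE = 30 + 3.06·17 = 82.02.
Planner: ∂(Σu_j)/∂x_i = Σα_j − 1 = 3.06 > 0, so everyone contributes w_i; X^SO = 30, W^SO = 30 + 3.06·30 = 121.8.
Deadweight loss = 39.78.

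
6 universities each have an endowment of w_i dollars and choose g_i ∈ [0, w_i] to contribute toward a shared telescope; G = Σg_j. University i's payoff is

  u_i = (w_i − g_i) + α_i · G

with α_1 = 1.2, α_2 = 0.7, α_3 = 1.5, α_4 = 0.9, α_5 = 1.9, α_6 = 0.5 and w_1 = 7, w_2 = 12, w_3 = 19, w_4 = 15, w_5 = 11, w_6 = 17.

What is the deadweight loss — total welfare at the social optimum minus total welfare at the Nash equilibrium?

∂u_i/∂g_i = α_i − 1, so university i contributes w_i if α_i > 1, else 0.
α_i > 1 for i ∈ {1, 3, 5}; NE contributions (7, 0, 19, 0, 11, 0), G = 37.
W^NE = Σw_i − G^NE + (Σα_i)·G^NE = 81 + 5.7·37 = 291.9.
Planner: ∂(Σu_j)/∂g_i = Σα_j − 1 = 5.7 > 0, so everyone contributes w_i; G^SO = 81, W^SO = 81 + 5.7·81 = 542.7.
Deadweight loss = 250.8.

250.8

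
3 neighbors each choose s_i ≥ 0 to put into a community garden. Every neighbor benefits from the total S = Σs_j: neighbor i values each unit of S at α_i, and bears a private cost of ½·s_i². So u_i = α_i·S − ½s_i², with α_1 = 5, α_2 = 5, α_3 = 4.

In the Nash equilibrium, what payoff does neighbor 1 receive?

Neighbor i's FOC: ∂u_i/∂s_i = α_i − s_i = 0, so s_i* = α_i.
NE contributions = (5, 5, 4); S = 14.
u_1 = α_1·S − ½·(s_1)² = 5·14 − ½·5² = 57.5.

57.5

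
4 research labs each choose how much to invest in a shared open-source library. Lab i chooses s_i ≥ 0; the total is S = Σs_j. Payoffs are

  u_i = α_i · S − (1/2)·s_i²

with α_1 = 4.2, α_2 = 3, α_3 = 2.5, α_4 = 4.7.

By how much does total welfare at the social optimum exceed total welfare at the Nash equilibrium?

Lab i's FOC: ∂u_i/∂s_i = α_i − s_i = 0, so s_i* = α_i.
NE contributions = (4.2, 3, 2.5, 4.7); S = 14.4.
W^NE = (Σα)·S − ½Σα_i² = 14.4² − ½·54.98 = 179.87.
Planner sets s_i = Σα_j = 14.4 for every i, so S^SO = 4·14.4 = 57.6.
W^SO = (Σα)·S^SO − ½·4·(Σα)² = (4/2)·14.4² = 414.72.
Deadweight loss = W^SO − W^NE = 234.85.

234.85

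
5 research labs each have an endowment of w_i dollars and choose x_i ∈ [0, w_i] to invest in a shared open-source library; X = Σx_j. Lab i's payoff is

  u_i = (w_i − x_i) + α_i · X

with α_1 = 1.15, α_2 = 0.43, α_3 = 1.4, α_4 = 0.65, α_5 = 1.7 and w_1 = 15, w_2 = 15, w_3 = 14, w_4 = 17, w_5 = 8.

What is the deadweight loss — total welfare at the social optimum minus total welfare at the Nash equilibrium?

∂u_i/∂x_i = α_i − 1, so lab i contributes w_i if α_i > 1, else 0.
α_i > 1 for i ∈ {1, 3, 5}; NE contributions (15, 0, 14, 0, 8), X = 37.
W^NE = Σw_i − X^NE + (Σα_i)·X^NE = 69 + 4.33·37 = 229.21.
Planner: ∂(Σu_j)/∂x_i = Σα_j − 1 = 4.33 > 0, so everyone contributes w_i; X^SO = 69, W^SO = 69 + 4.33·69 = 367.77.
Deadweight loss = 138.56.

138.56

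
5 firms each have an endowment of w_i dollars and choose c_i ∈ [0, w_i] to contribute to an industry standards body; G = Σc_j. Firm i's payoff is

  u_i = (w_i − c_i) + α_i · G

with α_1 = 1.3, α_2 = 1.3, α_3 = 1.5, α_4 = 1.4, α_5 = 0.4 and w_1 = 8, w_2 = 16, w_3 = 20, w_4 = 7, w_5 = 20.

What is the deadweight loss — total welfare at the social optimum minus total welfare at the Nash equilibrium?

98

∂u_i/∂c_i = α_i − 1, so firm i contributes w_i if α_i > 1, else 0.
α_i > 1 for i ∈ {1, 2, 3, 4}; NE contributions (8, 16, 20, 7, 0), G = 51.
W^NE = Σw_i − G^NE + (Σα_i)·G^NE = 71 + 4.9·51 = 320.9.
Planner: ∂(Σu_j)/∂c_i = Σα_j − 1 = 4.9 > 0, so everyone contributes w_i; G^SO = 71, W^SO = 71 + 4.9·71 = 418.9.
Deadweight loss = 98.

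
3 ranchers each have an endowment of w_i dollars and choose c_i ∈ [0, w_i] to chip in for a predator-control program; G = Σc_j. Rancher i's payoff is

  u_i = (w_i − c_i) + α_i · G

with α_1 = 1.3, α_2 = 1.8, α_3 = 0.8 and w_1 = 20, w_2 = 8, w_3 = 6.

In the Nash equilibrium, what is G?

∂u_i/∂c_i = α_i − 1, so rancher i contributes w_i if α_i > 1, else 0.
α_i > 1 for i ∈ {1, 2}; NE contributions (20, 8, 0), G = 28.

28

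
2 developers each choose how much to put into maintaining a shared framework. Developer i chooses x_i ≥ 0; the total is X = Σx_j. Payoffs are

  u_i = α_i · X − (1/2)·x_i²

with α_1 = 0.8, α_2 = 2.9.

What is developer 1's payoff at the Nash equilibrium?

Developer i's FOC: ∂u_i/∂x_i = α_i − x_i = 0, so x_i* = α_i.
NE contributions = (0.8, 2.9); X = 3.7.
u_1 = α_1·X − ½·(x_1)² = 0.8·3.7 − ½·0.8² = 2.64.

2.64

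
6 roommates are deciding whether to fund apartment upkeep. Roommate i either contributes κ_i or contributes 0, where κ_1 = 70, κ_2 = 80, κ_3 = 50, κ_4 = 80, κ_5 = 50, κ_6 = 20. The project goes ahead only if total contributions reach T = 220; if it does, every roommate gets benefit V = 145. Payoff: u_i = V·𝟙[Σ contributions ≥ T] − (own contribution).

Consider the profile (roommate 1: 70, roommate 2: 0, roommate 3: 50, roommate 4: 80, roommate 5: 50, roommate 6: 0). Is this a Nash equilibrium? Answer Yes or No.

Yes

Total = 250 ≥ 220: provided.
Roommate 1 (pledges 70, payoff 75): dropping to 0 → total 180, payoff 0. No gain.
Roommate 2 (pledges 0, payoff 145): pledging 80 → total 330, payoff 65. No gain.
Roommate 3 (pledges 50, payoff 95): dropping to 0 → total 200, payoff 0. No gain.
Roommate 4 (pledges 80, payoff 65): dropping to 0 → total 170, payoff 0. No gain.
Roommate 5 (pledges 50, payoff 95): dropping to 0 → total 200, payoff 0. No gain.
Roommate 6 (pledges 0, payoff 145): pledging 20 → total 270, payoff 125. No gain.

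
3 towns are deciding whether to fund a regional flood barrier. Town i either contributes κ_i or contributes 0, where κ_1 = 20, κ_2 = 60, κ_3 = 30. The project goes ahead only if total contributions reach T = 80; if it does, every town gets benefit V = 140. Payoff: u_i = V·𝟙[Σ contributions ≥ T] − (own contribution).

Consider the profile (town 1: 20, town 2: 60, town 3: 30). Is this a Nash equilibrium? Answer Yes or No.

No

Total = 110 ≥ 80: provided.
Town 1 (pledges 20, payoff 120): dropping to 0 → total 90, payoff 140. Profitable deviation.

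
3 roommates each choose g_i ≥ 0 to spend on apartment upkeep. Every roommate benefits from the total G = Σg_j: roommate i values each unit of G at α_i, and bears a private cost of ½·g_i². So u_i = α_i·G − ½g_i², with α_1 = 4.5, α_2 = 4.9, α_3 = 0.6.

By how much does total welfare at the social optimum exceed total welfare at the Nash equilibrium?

72.31

Roommate i's FOC: ∂u_i/∂g_i = α_i − g_i = 0, so g_i* = α_i.
NE contributions = (4.5, 4.9, 0.6); G = 10.
W^NE = (Σα)·G − ½Σα_i² = 10² − ½·44.62 = 77.69.
Planner sets g_i = Σα_j = 10 for every i, so G^SO = 3·10 = 30.
W^SO = (Σα)·G^SO − ½·3·(Σα)² = (3/2)·10² = 150.
Deadweight loss = W^SO − W^NE = 72.31.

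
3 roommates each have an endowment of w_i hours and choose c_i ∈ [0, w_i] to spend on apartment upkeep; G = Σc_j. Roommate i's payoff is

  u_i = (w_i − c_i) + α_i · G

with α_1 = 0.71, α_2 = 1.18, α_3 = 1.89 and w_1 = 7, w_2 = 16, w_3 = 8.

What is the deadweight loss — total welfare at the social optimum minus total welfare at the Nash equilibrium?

19.46

∂u_i/∂c_i = α_i − 1, so roommate i contributes w_i if α_i > 1, else 0.
α_i > 1 for i ∈ {2, 3}; NE contributions (0, 16, 8), G = 24.
W^NE = Σw_i − G^NE + (Σα_i)·G^NE = 31 + 2.78·24 = 97.72.
Planner: ∂(Σu_j)/∂c_i = Σα_j − 1 = 2.78 > 0, so everyone contributes w_i; G^SO = 31, W^SO = 31 + 2.78·31 = 117.18.
Deadweight loss = 19.46.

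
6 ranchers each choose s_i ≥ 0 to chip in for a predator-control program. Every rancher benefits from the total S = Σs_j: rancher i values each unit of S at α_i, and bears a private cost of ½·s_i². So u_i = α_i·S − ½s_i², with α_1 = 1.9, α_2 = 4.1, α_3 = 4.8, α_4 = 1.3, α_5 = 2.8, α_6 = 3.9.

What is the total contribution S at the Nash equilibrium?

Rancher i's FOC: ∂u_i/∂s_i = α_i − s_i = 0, so s_i* = α_i.
NE contributions = (1.9, 4.1, 4.8, 1.3, 2.8, 3.9); S = 18.8.

18.8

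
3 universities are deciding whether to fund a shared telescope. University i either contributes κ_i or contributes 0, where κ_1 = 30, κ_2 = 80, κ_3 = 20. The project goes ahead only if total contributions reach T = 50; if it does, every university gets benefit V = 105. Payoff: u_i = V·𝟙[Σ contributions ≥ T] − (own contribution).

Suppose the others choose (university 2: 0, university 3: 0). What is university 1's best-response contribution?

Others' total = 0. Even contributing 30 gives 30 < 50: no benefit either way.
Best response: 0.

0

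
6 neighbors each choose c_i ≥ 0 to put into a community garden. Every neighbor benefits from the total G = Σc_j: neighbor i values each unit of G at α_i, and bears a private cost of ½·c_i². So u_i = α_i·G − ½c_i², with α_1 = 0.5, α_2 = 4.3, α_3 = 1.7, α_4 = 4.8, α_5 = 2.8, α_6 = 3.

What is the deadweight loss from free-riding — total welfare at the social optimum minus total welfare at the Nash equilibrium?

Neighbor i's FOC: ∂u_i/∂c_i = α_i − c_i = 0, so c_i* = α_i.
NE contributions = (0.5, 4.3, 1.7, 4.8, 2.8, 3); G = 17.1.
W^NE = (Σα)·G − ½Σα_i² = 17.1² − ½·61.51 = 261.655.
Planner sets c_i = Σα_j = 17.1 for every i, so G^SO = 6·17.1 = 102.6.
W^SO = (Σα)·G^SO − ½·6·(Σα)² = (6/2)·17.1² = 877.23.
Deadweight loss = W^SO − W^NE = 615.575.

615.575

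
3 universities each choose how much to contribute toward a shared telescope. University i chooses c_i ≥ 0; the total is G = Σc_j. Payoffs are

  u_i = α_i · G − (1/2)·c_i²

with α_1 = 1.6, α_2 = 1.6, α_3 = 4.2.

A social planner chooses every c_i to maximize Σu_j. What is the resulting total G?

22.2

Planner FOC: ∂(Σu_j)/∂c_i = (Σα_j) − c_i = 0, so c_i^SO = Σα_j = 7.4 for every i; G^SO = 22.2.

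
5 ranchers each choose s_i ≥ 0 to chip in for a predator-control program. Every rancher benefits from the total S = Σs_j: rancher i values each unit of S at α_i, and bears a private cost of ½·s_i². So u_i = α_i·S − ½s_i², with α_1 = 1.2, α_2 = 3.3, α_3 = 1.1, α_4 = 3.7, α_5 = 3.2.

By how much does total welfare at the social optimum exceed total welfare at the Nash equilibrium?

253.11

Rancher i's FOC: ∂u_i/∂s_i = α_i − s_i = 0, so s_i* = α_i.
NE contributions = (1.2, 3.3, 1.1, 3.7, 3.2); S = 12.5.
W^NE = (Σα)·S − ½Σα_i² = 12.5² − ½·37.47 = 137.515.
Planner sets s_i = Σα_j = 12.5 for every i, so S^SO = 5·12.5 = 62.5.
W^SO = (Σα)·S^SO − ½·5·(Σα)² = (5/2)·12.5² = 390.625.
Deadweight loss = W^SO − W^NE = 253.11.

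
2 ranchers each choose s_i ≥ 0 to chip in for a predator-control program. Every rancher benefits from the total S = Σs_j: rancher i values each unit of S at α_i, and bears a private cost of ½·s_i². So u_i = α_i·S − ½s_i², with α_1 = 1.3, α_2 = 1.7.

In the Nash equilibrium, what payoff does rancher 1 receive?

3.055

Rancher i's FOC: ∂u_i/∂s_i = α_i − s_i = 0, so s_i* = α_i.
NE contributions = (1.3, 1.7); S = 3.
u_1 = α_1·S − ½·(s_1)² = 1.3·3 − ½·1.3² = 3.055.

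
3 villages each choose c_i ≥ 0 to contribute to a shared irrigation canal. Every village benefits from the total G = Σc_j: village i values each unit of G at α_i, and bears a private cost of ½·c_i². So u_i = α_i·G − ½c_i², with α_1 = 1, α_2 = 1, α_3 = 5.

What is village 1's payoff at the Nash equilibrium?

6.5

Village i's FOC: ∂u_i/∂c_i = α_i − c_i = 0, so c_i* = α_i.
NE contributions = (1, 1, 5); G = 7.
u_1 = α_1·G − ½·(c_1)² = 1·7 − ½·1² = 6.5.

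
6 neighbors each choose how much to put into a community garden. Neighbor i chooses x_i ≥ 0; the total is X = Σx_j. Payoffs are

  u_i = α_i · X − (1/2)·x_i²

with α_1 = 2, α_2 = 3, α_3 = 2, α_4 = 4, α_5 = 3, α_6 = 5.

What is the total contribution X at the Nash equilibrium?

Neighbor i's FOC: ∂u_i/∂x_i = α_i − x_i = 0, so x_i* = α_i.
NE contributions = (2, 3, 2, 4, 3, 5); X = 19.

19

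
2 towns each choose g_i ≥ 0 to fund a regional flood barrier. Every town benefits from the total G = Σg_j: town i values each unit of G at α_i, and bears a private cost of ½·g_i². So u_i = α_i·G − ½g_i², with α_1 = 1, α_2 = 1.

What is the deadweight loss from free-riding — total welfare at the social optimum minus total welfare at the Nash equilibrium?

Town i's FOC: ∂u_i/∂g_i = α_i − g_i = 0, so g_i* = α_i.
NE contributions = (1, 1); G = 2.
W^NE = (Σα)·G − ½Σα_i² = 2² − ½·2 = 3.
Planner sets g_i = Σα_j = 2 for every i, so G^SO = 2·2 = 4.
W^SO = (Σα)·G^SO − ½·2·(Σα)² = (2/2)·2² = 4.
Deadweight loss = W^SO − W^NE = 1.

1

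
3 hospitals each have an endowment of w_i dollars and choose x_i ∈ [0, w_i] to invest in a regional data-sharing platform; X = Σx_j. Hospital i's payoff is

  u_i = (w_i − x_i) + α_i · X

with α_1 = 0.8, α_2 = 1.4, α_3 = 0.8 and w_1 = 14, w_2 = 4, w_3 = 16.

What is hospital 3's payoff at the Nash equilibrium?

∂u_i/∂x_i = α_i − 1, so hospital i contributes w_i if α_i > 1, else 0.
α_i > 1 for i ∈ {2}; NE contributions (0, 4, 0), X = 4.
u_3 = (16 − 0) + 0.8·4 = 19.2.

19.2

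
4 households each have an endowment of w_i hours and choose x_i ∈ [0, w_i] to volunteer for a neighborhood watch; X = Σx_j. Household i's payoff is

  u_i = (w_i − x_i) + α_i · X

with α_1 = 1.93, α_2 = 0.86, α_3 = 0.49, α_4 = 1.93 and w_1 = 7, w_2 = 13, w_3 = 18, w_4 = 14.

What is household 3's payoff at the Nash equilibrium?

∂u_i/∂x_i = α_i − 1, so household i contributes w_i if α_i > 1, else 0.
α_i > 1 for i ∈ {1, 4}; NE contributions (7, 0, 0, 14), X = 21.
u_3 = (18 − 0) + 0.49·21 = 28.29.

28.29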